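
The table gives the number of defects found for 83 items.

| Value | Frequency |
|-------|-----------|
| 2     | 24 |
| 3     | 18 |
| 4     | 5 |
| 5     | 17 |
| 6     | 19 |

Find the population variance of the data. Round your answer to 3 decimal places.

Values: 2, 3, 4, 5, 6
n = 83, Σfx = 321, mean = 3.8675
Σfx² = 1447
Σf(x − x̄)² = Σfx² − (Σfx)²/n = 1447 − 321²/83 = 205.5422
Population variance = 205.5422 / 83 = 2.4764

2.476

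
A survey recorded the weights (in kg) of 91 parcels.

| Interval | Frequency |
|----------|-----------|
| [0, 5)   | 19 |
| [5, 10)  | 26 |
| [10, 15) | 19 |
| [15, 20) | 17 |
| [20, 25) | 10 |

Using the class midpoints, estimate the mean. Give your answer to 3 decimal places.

11.016

Midpoints: 2.5, 7.5, 12.5, 17.5, 22.5
Σfm = 19×2.5 + 26×7.5 + 19×12.5 + 17×17.5 + 10×22.5 = 1002.5
n = Σf = 91
Mean = 1002.5 / 91 = 11.0165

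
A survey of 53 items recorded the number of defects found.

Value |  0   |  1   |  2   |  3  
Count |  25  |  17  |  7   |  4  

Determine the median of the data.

Cumulative frequencies: 25, 42, 49, 53
n = 53, so the median is the value in position (n+1)/2 = 27.
Position 27 falls at value 1.

1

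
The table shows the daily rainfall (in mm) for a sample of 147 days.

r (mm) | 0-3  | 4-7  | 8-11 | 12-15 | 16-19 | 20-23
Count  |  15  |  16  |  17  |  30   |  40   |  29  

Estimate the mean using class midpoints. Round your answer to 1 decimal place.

13.6

Midpoints: 1.5, 5.5, 9.5, 13.5, 17.5, 21.5
Σfm = 15×1.5 + 16×5.5 + 17×9.5 + 30×13.5 + 40×17.5 + 29×21.5 = 2000.5
n = Σf = 147
Mean = 2000.5 / 147 = 13.6088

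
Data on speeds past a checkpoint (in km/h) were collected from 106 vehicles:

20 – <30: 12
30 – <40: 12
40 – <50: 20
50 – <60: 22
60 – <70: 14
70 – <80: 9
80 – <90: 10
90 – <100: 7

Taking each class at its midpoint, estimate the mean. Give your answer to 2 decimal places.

Midpoints: 25, 35, 45, 55, 65, 75, 85, 95
Σfm = 12×25 + 12×35 + 20×45 + 22×55 + 14×65 + 9×75 + 10×85 + 7×95 = 5930
n = Σf = 106
Mean = 5930 / 106 = 55.9434

55.94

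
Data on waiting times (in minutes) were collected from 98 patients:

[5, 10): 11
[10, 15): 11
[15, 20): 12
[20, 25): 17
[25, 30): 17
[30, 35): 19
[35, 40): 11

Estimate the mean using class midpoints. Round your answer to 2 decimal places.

Midpoints: 7.5, 12.5, 17.5, 22.5, 27.5, 32.5, 37.5
Σfm = 11×7.5 + 11×12.5 + 12×17.5 + 17×22.5 + 17×27.5 + 19×32.5 + 11×37.5 = 2310
n = Σf = 98
Mean = 2310 / 98 = 23.5714

23.57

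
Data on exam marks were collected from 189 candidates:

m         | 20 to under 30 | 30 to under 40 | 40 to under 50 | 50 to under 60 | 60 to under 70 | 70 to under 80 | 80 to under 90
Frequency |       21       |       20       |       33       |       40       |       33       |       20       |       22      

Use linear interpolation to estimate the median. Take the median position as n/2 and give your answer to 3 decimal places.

55.125

Cumulative frequencies: 21, 41, 74, 114, 147, 167, 189
n = 189; position = n/2 = 94.5.
This falls in the class 50 to under 60: L = 50, F = 74, f = 40, h = 10.
Median ≈ 50 + ((94.5 − 74) / 40) × 10 = 55.1250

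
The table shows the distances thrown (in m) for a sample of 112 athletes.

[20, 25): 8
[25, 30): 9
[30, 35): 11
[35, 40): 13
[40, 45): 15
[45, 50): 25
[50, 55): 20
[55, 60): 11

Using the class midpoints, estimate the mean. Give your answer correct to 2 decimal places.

42.68

Midpoints: 22.5, 27.5, 32.5, 37.5, 42.5, 47.5, 52.5, 57.5
Σfm = 8×22.5 + 9×27.5 + 11×32.5 + 13×37.5 + 15×42.5 + 25×47.5 + 20×52.5 + 11×57.5 = 4780
n = Σf = 112
Mean = 4780 / 112 = 42.6786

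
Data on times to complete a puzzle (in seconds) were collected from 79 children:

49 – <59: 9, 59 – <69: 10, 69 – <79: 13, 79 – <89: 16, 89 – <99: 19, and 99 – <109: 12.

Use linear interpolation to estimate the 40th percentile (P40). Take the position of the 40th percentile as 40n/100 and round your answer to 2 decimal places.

78.69

Cumulative frequencies: 9, 19, 32, 48, 67, 79
n = 79; position = 40n/100 = 31.6.
This falls in the class 69 – <79: L = 69, F = 19, f = 13, h = 10.
40th percentile ≈ 69 + ((31.6 − 19) / 13) × 10 = 78.6923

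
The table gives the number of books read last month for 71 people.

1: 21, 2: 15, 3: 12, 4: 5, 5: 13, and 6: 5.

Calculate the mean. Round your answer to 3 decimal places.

Values: 1, 2, 3, 4, 5, 6
Σfx = 21×1 + 15×2 + 12×3 + 5×4 + 13×5 + 5×6 = 202
n = Σf = 71
Mean = 202 / 71 = 2.8451

2.845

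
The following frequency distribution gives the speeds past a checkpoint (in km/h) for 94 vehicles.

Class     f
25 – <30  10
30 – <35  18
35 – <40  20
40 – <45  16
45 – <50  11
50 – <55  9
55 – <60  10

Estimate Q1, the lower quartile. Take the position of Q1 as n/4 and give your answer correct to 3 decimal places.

33.750

Cumulative frequencies: 10, 28, 48, 64, 75, 84, 94
n = 94; position = n/4 = 23.5.
This falls in the class 30 – <35: L = 30, F = 10, f = 18, h = 5.
Lower quartile ≈ 30 + ((23.5 − 10) / 18) × 5 = 33.7500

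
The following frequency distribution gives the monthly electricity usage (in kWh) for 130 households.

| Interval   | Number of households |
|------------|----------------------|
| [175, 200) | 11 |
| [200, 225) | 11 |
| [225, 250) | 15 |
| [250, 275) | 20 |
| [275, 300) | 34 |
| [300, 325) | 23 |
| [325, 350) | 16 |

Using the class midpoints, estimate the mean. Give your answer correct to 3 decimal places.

273.654

Midpoints: 187.5, 212.5, 237.5, 262.5, 287.5, 312.5, 337.5
Σfm = 11×187.5 + 11×212.5 + 15×237.5 + 20×262.5 + 34×287.5 + 23×312.5 + 16×337.5 = 35575
n = Σf = 130
Mean = 35575 / 130 = 273.6538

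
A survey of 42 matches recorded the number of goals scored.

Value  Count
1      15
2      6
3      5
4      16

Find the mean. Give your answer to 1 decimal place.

Values: 1, 2, 3, 4
Σfx = 15×1 + 6×2 + 5×3 + 16×4 = 106
n = Σf = 42
Mean = 106 / 42 = 2.5238

2.5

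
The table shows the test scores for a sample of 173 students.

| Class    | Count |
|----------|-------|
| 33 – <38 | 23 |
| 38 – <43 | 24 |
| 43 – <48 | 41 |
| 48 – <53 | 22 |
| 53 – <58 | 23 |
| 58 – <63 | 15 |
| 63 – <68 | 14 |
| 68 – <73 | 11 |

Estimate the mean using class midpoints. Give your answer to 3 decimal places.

49.951

Midpoints: 35.5, 40.5, 45.5, 50.5, 55.5, 60.5, 65.5, 70.5
Σfm = 23×35.5 + 24×40.5 + 41×45.5 + 22×50.5 + 23×55.5 + 15×60.5 + 14×65.5 + 11×70.5 = 8641.5
n = Σf = 173
Mean = 8641.5 / 173 = 49.9509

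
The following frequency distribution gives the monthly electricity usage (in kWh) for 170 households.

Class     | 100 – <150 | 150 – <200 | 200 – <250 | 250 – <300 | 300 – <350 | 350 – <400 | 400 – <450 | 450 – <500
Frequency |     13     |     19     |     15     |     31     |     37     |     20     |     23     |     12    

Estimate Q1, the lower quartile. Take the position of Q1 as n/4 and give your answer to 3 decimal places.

Cumulative frequencies: 13, 32, 47, 78, 115, 135, 158, 170
n = 170; position = n/4 = 42.5.
This falls in the class 200 – <250: L = 200, F = 32, f = 15, h = 50.
Lower quartile ≈ 200 + ((42.5 − 32) / 15) × 50 = 235.0000

235.000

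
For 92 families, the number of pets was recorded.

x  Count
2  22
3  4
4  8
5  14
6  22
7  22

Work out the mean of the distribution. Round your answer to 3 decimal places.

4.826

Values: 2, 3, 4, 5, 6, 7
Σfx = 22×2 + 4×3 + 8×4 + 14×5 + 22×6 + 22×7 = 444
n = Σf = 92
Mean = 444 / 92 = 4.8261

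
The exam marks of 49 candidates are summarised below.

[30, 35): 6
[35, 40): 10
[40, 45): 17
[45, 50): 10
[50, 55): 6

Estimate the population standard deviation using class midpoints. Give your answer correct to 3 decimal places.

5.890

Midpoints: 32.5, 37.5, 42.5, 47.5, 52.5
n = 49, Σfm = 2082.5, mean = 42.5000
Σfm² = 90206.25
Σf(m − x̄)² = Σfm² − (Σfm)²/n = 90206.25 − 2082.5²/49 = 1700.0000
Population variance = 1700.0000 / 49 = 34.6939
Standard deviation = √34.6939 = 5.8902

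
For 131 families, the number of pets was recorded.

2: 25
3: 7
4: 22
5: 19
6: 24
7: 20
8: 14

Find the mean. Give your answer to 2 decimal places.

Values: 2, 3, 4, 5, 6, 7, 8
Σfx = 25×2 + 7×3 + 22×4 + 19×5 + 24×6 + 20×7 + 14×8 = 650
n = Σf = 131
Mean = 650 / 131 = 4.9618

4.96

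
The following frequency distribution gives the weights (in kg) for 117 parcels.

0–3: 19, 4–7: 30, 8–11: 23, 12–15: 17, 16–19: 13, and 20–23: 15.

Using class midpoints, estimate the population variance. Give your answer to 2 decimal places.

41.93

Midpoints: 1.5, 5.5, 9.5, 13.5, 17.5, 21.5
n = 117, Σfm = 1191.5, mean = 10.1838
Σfm² = 17039.25
Σf(m − x̄)² = Σfm² − (Σfm)²/n = 17039.25 − 1191.5²/117 = 4905.2991
Population variance = 4905.2991 / 117 = 41.9256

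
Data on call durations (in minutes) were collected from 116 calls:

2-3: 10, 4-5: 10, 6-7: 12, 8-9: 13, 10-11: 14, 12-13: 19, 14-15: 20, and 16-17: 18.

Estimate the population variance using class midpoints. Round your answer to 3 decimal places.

19.713

Midpoints: 2.5, 4.5, 6.5, 8.5, 10.5, 12.5, 14.5, 16.5
n = 116, Σfm = 1230, mean = 10.6034
Σfm² = 15329
Σf(m − x̄)² = Σfm² − (Σfm)²/n = 15329 − 1230²/116 = 2286.7586
Population variance = 2286.7586 / 116 = 19.7134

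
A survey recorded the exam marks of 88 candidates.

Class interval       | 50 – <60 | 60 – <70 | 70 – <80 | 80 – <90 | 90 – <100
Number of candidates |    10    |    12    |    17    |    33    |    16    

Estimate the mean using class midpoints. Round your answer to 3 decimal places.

78.750

Midpoints: 55, 65, 75, 85, 95
Σfm = 10×55 + 12×65 + 17×75 + 33×85 + 16×95 = 6930
n = Σf = 88
Mean = 6930 / 88 = 78.7500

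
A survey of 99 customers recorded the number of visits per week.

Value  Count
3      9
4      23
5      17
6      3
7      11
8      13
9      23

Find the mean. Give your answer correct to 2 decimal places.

Values: 3, 4, 5, 6, 7, 8, 9
Σfx = 9×3 + 23×4 + 17×5 + 3×6 + 11×7 + 13×8 + 23×9 = 610
n = Σf = 99
Mean = 610 / 99 = 6.1616

6.16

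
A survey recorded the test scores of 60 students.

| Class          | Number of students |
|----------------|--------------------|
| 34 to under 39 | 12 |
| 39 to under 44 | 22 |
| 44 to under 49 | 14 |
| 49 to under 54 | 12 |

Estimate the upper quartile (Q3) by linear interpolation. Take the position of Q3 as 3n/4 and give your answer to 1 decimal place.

Cumulative frequencies: 12, 34, 48, 60
n = 60; position = 3n/4 = 45.
This falls in the class 44 to under 49: L = 44, F = 34, f = 14, h = 5.
Upper quartile ≈ 44 + ((45 − 34) / 14) × 5 = 47.9286

47.9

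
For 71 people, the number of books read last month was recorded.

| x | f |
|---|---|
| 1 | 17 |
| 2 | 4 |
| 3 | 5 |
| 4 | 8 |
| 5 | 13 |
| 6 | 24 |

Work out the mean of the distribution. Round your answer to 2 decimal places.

3.96

Values: 1, 2, 3, 4, 5, 6
Σfx = 17×1 + 4×2 + 5×3 + 8×4 + 13×5 + 24×6 = 281
n = Σf = 71
Mean = 281 / 71 = 3.9577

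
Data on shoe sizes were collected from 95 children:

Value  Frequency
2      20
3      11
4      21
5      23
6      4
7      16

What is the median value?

Cumulative frequencies: 20, 31, 52, 75, 79, 95
n = 95, so the median is the value in position (n+1)/2 = 48.
Position 48 falls at value 4.

4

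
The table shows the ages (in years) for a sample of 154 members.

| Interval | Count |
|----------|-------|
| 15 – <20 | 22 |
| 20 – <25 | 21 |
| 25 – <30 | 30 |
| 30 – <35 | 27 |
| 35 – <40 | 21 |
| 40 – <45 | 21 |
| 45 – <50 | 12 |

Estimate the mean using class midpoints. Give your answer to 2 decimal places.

Midpoints: 17.5, 22.5, 27.5, 32.5, 37.5, 42.5, 47.5
Σfm = 22×17.5 + 21×22.5 + 30×27.5 + 27×32.5 + 21×37.5 + 21×42.5 + 12×47.5 = 4810
n = Σf = 154
Mean = 4810 / 154 = 31.2338

31.23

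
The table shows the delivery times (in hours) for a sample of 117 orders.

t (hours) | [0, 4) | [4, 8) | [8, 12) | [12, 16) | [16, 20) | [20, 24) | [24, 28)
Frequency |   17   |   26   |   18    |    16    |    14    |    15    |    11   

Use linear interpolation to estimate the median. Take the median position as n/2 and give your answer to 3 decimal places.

11.444

Cumulative frequencies: 17, 43, 61, 77, 91, 106, 117
n = 117; position = n/2 = 58.5.
This falls in the class [8, 12): L = 8, F = 43, f = 18, h = 4.
Median ≈ 8 + ((58.5 − 43) / 18) × 4 = 11.4444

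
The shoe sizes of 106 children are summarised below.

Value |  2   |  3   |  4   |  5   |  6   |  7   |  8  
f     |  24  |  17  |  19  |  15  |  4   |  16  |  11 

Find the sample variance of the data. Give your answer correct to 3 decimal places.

4.194

Values: 2, 3, 4, 5, 6, 7, 8
n = 106, Σfx = 474, mean = 4.4717
Σfx² = 2560
Σf(x − x̄)² = Σfx² − (Σfx)²/n = 2560 − 474²/106 = 440.4151
Sample variance = 440.4151 / 105 = 4.1944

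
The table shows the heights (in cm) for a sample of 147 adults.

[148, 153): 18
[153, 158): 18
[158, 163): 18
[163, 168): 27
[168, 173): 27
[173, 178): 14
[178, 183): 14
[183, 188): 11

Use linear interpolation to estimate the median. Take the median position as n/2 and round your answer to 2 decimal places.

Cumulative frequencies: 18, 36, 54, 81, 108, 122, 136, 147
n = 147; position = n/2 = 73.5.
This falls in the class [163, 168): L = 163, F = 54, f = 27, h = 5.
Median ≈ 163 + ((73.5 − 54) / 27) × 5 = 166.6111

166.61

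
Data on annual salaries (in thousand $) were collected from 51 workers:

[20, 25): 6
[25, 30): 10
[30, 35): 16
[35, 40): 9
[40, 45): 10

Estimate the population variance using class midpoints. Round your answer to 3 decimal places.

Midpoints: 22.5, 27.5, 32.5, 37.5, 42.5
n = 51, Σfm = 1692.5, mean = 33.1863
Σfm² = 58218.75
Σf(m − x̄)² = Σfm² − (Σfm)²/n = 58218.75 − 1692.5²/51 = 2050.9804
Population variance = 2050.9804 / 51 = 40.2153

40.215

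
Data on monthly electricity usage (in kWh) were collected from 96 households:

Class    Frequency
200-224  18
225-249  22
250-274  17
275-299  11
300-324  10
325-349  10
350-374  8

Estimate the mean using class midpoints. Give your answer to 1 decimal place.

271.1

Midpoints: 212, 237, 262, 287, 312, 337, 362
Σfm = 18×212 + 22×237 + 17×262 + 11×287 + 10×312 + 10×337 + 8×362 = 26027
n = Σf = 96
Mean = 26027 / 96 = 271.1146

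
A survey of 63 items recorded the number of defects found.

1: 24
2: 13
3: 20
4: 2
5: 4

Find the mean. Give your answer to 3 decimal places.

2.190

Values: 1, 2, 3, 4, 5
Σfx = 24×1 + 13×2 + 20×3 + 2×4 + 4×5 = 138
n = Σf = 63
Mean = 138 / 63 = 2.1905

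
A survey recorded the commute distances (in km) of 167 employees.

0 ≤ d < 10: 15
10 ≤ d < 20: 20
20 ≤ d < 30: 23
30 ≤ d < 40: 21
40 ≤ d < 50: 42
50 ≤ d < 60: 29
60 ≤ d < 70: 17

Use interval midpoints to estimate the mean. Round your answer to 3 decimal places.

37.575

Midpoints: 5, 15, 25, 35, 45, 55, 65
Σfm = 15×5 + 20×15 + 23×25 + 21×35 + 42×45 + 29×55 + 17×65 = 6275
n = Σf = 167
Mean = 6275 / 167 = 37.5749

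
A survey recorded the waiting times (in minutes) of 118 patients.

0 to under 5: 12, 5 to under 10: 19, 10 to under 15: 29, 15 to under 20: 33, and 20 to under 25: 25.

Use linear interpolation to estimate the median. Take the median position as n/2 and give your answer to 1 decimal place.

Cumulative frequencies: 12, 31, 60, 93, 118
n = 118; position = n/2 = 59.
This falls in the class 10 to under 15: L = 10, F = 31, f = 29, h = 5.
Median ≈ 10 + ((59 − 31) / 29) × 5 = 14.8276

14.8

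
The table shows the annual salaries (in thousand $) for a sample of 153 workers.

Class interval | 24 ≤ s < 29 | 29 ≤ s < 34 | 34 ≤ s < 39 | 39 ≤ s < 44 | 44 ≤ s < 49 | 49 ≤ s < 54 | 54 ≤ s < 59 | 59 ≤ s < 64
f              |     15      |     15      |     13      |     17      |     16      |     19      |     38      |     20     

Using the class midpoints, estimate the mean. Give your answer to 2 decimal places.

Midpoints: 26.5, 31.5, 36.5, 41.5, 46.5, 51.5, 56.5, 61.5
Σfm = 15×26.5 + 15×31.5 + 13×36.5 + 17×41.5 + 16×46.5 + 19×51.5 + 38×56.5 + 20×61.5 = 7149.5
n = Σf = 153
Mean = 7149.5 / 153 = 46.7288

46.73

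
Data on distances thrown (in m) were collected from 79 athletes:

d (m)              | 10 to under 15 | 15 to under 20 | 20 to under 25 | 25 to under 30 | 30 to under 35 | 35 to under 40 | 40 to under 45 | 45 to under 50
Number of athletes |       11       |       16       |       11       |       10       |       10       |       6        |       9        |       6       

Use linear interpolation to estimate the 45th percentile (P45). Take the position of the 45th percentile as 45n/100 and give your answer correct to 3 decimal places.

Cumulative frequencies: 11, 27, 38, 48, 58, 64, 73, 79
n = 79; position = 45n/100 = 35.55.
This falls in the class 20 to under 25: L = 20, F = 27, f = 11, h = 5.
45th percentile ≈ 20 + ((35.55 − 27) / 11) × 5 = 23.8864

23.886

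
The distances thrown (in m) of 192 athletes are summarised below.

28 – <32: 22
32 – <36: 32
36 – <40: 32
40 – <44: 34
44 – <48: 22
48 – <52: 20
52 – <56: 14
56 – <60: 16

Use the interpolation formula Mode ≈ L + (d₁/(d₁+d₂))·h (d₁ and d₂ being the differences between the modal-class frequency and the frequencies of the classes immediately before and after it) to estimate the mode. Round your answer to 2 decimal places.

Modal class: 40 – <44 (highest frequency 34).
d₁ = 34 − 32 = 2, d₂ = 34 − 22 = 12
Mode ≈ 40 + (2/(2+12)) × 4 = 40 + 0.5714 = 40.5714

40.57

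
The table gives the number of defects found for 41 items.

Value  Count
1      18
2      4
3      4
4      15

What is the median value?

Cumulative frequencies: 18, 22, 26, 41
n = 41, so the median is the value in position (n+1)/2 = 21.
Position 21 falls at value 2.

2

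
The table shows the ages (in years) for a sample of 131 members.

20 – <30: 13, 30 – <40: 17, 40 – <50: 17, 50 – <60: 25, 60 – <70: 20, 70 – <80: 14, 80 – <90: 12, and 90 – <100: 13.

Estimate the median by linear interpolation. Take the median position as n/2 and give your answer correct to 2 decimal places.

Cumulative frequencies: 13, 30, 47, 72, 92, 106, 118, 131
n = 131; position = n/2 = 65.5.
This falls in the class 50 – <60: L = 50, F = 47, f = 25, h = 10.
Median ≈ 50 + ((65.5 − 47) / 25) × 10 = 57.4000

57.40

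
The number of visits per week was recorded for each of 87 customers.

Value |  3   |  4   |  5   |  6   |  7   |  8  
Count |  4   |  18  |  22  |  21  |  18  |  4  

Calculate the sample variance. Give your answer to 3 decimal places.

1.648

Values: 3, 4, 5, 6, 7, 8
n = 87, Σfx = 478, mean = 5.4943
Σfx² = 2768
Σf(x − x̄)² = Σfx² − (Σfx)²/n = 2768 − 478²/87 = 141.7471
Sample variance = 141.7471 / 86 = 1.6482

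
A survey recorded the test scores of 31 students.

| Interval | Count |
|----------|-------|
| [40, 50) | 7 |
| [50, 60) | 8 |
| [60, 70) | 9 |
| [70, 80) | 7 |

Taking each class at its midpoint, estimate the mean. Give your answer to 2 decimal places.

Midpoints: 45, 55, 65, 75
Σfm = 7×45 + 8×55 + 9×65 + 7×75 = 1865
n = Σf = 31
Mean = 1865 / 31 = 60.1613

60.16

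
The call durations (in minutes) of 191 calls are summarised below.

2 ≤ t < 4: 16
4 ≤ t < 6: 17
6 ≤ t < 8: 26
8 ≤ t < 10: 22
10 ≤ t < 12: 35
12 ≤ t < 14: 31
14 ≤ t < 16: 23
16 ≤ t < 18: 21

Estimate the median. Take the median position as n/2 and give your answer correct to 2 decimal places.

Cumulative frequencies: 16, 33, 59, 81, 116, 147, 170, 191
n = 191; position = n/2 = 95.5.
This falls in the class 10 ≤ t < 12: L = 10, F = 81, f = 35, h = 2.
Median ≈ 10 + ((95.5 − 81) / 35) × 2 = 10.8286

10.83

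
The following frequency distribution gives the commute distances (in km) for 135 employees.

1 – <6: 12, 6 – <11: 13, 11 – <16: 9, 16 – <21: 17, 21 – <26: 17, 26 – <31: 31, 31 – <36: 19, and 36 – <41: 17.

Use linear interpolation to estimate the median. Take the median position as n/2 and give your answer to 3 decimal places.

Cumulative frequencies: 12, 25, 34, 51, 68, 99, 118, 135
n = 135; position = n/2 = 67.5.
This falls in the class 21 – <26: L = 21, F = 51, f = 17, h = 5.
Median ≈ 21 + ((67.5 − 51) / 17) × 5 = 25.8529

25.853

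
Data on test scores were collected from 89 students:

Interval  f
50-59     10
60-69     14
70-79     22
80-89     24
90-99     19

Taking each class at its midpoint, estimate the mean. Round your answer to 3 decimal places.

Midpoints: 54.5, 64.5, 74.5, 84.5, 94.5
Σfm = 10×54.5 + 14×64.5 + 22×74.5 + 24×84.5 + 19×94.5 = 6910.5
n = Σf = 89
Mean = 6910.5 / 89 = 77.6461

77.646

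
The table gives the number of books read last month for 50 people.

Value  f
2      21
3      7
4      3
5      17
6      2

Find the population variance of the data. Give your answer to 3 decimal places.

2.006

Values: 2, 3, 4, 5, 6
n = 50, Σfx = 172, mean = 3.4400
Σfx² = 692
Σf(x − x̄)² = Σfx² − (Σfx)²/n = 692 − 172²/50 = 100.3200
Population variance = 100.3200 / 50 = 2.0064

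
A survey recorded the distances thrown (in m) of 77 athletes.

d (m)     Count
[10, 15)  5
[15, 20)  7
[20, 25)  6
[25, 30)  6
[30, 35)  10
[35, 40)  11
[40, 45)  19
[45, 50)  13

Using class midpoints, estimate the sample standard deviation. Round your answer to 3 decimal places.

Midpoints: 12.5, 17.5, 22.5, 27.5, 32.5, 37.5, 42.5, 47.5
n = 77, Σfm = 2647.5, mean = 34.3831
Σfm² = 100181.25
Σf(m − x̄)² = Σfm² − (Σfm)²/n = 100181.25 − 2647.5²/77 = 9151.9481
Sample variance = 9151.9481 / 76 = 120.4204
Standard deviation = √120.4204 = 10.9736

10.974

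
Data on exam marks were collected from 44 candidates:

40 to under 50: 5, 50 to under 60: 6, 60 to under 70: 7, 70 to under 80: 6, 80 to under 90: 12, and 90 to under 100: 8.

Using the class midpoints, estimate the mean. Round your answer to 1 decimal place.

Midpoints: 45, 55, 65, 75, 85, 95
Σfm = 5×45 + 6×55 + 7×65 + 6×75 + 12×85 + 8×95 = 3240
n = Σf = 44
Mean = 3240 / 44 = 73.6364

73.6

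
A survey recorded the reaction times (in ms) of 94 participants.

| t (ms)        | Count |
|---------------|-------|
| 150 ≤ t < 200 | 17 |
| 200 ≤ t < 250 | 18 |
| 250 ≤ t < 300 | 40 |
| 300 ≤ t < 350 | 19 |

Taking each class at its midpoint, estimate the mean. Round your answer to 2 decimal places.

257.45

Midpoints: 175, 225, 275, 325
Σfm = 17×175 + 18×225 + 40×275 + 19×325 = 24200
n = Σf = 94
Mean = 24200 / 94 = 257.4468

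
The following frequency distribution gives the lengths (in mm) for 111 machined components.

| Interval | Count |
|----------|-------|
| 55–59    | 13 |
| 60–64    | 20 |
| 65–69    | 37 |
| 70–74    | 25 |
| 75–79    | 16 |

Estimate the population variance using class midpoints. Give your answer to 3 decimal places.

Midpoints: 57, 62, 67, 72, 77
n = 111, Σfm = 7492, mean = 67.4955
Σfm² = 509674
Σf(m − x̄)² = Σfm² − (Σfm)²/n = 509674 − 7492²/111 = 3997.7477
Population variance = 3997.7477 / 111 = 36.0157

36.016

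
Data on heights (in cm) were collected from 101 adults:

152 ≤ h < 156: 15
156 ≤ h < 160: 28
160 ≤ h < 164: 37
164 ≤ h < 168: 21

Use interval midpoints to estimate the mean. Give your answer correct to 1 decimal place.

160.5

Midpoints: 154, 158, 162, 166
Σfm = 15×154 + 28×158 + 37×162 + 21×166 = 16214
n = Σf = 101
Mean = 16214 / 101 = 160.5347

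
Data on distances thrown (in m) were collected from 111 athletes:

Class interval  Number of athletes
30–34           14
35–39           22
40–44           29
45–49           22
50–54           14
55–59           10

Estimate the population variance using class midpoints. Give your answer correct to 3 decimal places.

Midpoints: 32, 37, 42, 47, 52, 57
n = 111, Σfm = 4812, mean = 43.3514
Σfm² = 214554
Σf(m − x̄)² = Σfm² − (Σfm)²/n = 214554 − 4812²/111 = 5947.2973
Population variance = 5947.2973 / 111 = 53.5793

53.579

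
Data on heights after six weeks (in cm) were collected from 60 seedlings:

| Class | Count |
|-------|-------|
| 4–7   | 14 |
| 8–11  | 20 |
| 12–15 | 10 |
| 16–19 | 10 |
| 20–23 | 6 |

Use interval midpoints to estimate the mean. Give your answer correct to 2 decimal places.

Midpoints: 5.5, 9.5, 13.5, 17.5, 21.5
Σfm = 14×5.5 + 20×9.5 + 10×13.5 + 10×17.5 + 6×21.5 = 706
n = Σf = 60
Mean = 706 / 60 = 11.7667

11.77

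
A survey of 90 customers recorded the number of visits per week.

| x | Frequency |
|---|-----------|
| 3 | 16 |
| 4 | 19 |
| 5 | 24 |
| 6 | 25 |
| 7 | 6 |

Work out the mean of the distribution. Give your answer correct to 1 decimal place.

4.8

Values: 3, 4, 5, 6, 7
Σfx = 16×3 + 19×4 + 24×5 + 25×6 + 6×7 = 436
n = Σf = 90
Mean = 436 / 90 = 4.8444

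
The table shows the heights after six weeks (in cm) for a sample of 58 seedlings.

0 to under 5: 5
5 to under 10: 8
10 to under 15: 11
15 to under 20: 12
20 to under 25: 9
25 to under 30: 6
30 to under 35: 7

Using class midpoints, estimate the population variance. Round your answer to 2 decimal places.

79.31

Midpoints: 2.5, 7.5, 12.5, 17.5, 22.5, 27.5, 32.5
n = 58, Σfm = 1015, mean = 17.5000
Σfm² = 22362.5
Σf(m − x̄)² = Σfm² − (Σfm)²/n = 22362.5 − 1015²/58 = 4600.0000
Population variance = 4600.0000 / 58 = 79.3103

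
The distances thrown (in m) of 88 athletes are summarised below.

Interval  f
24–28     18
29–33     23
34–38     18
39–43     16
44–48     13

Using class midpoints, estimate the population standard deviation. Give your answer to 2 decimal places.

6.74

Midpoints: 26, 31, 36, 41, 46
n = 88, Σfm = 3083, mean = 35.0341
Σfm² = 112003
Σf(m − x̄)² = Σfm² − (Σfm)²/n = 112003 − 3083²/88 = 3992.8977
Population variance = 3992.8977 / 88 = 45.3738
Standard deviation = √45.3738 = 6.7360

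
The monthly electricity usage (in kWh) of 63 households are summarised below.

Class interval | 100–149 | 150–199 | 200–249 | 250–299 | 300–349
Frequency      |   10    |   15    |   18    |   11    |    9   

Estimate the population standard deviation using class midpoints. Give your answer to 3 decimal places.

Midpoints: 124.5, 174.5, 224.5, 274.5, 324.5
n = 63, Σfm = 13843.5, mean = 219.7381
Σfm² = 3295515.75
Σf(m − x̄)² = Σfm² − (Σfm)²/n = 3295515.75 − 13843.5²/63 = 253571.4286
Population variance = 253571.4286 / 63 = 4024.9433
Standard deviation = √4024.9433 = 63.4424

63.442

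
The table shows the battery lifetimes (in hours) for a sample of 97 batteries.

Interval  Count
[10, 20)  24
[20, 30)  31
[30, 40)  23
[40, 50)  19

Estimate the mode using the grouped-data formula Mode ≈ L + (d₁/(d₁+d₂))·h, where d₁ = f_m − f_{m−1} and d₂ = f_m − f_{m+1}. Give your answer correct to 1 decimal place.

24.7

Modal class: [20, 30) (highest frequency 31).
d₁ = 31 − 24 = 7, d₂ = 31 − 23 = 8
Mode ≈ 20 + (7/(7+8)) × 10 = 20 + 4.6667 = 24.6667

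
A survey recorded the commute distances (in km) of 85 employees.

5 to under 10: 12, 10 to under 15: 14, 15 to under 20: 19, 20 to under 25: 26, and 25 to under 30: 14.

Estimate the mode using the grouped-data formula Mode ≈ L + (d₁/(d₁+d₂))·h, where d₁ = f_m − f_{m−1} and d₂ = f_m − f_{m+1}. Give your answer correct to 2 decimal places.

21.84

Modal class: 20 to under 25 (highest frequency 26).
d₁ = 26 − 19 = 7, d₂ = 26 − 14 = 12
Mode ≈ 20 + (7/(7+12)) × 5 = 20 + 1.8421 = 21.8421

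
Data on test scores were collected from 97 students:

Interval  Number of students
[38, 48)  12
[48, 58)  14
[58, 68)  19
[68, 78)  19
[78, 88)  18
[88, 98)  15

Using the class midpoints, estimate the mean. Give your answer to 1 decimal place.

Midpoints: 43, 53, 63, 73, 83, 93
Σfm = 12×43 + 14×53 + 19×63 + 19×73 + 18×83 + 15×93 = 6731
n = Σf = 97
Mean = 6731 / 97 = 69.3918

69.4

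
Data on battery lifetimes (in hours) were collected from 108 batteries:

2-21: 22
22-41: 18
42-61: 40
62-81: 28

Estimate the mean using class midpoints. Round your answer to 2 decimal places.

45.20

Midpoints: 11.5, 31.5, 51.5, 71.5
Σfm = 22×11.5 + 18×31.5 + 40×51.5 + 28×71.5 = 4882
n = Σf = 108
Mean = 4882 / 108 = 45.2037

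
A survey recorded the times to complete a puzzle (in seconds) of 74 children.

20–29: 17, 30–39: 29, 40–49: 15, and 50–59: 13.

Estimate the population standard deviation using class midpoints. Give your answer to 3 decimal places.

Midpoints: 24.5, 34.5, 44.5, 54.5
n = 74, Σfm = 2793, mean = 37.7432
Σfm² = 113038.5
Σf(m − x̄)² = Σfm² − (Σfm)²/n = 113038.5 − 2793²/74 = 7621.6216
Population variance = 7621.6216 / 74 = 102.9949
Standard deviation = √102.9949 = 10.1486

10.149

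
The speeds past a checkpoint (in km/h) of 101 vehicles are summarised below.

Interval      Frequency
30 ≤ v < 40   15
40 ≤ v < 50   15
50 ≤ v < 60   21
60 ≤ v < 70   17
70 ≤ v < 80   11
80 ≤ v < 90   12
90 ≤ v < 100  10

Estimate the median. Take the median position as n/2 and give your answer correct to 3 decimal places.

59.762

Cumulative frequencies: 15, 30, 51, 68, 79, 91, 101
n = 101; position = n/2 = 50.5.
This falls in the class 50 ≤ v < 60: L = 50, F = 30, f = 21, h = 10.
Median ≈ 50 + ((50.5 − 30) / 21) × 10 = 59.7619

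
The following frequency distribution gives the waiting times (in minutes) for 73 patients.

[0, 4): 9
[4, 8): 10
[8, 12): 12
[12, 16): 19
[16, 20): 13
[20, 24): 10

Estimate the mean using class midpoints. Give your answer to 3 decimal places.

12.575

Midpoints: 2, 6, 10, 14, 18, 22
Σfm = 9×2 + 10×6 + 12×10 + 19×14 + 13×18 + 10×22 = 918
n = Σf = 73
Mean = 918 / 73 = 12.5753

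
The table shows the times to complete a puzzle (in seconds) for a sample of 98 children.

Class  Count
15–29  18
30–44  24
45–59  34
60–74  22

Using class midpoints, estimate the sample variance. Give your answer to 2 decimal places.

239.53

Midpoints: 22, 37, 52, 67
n = 98, Σfm = 4526, mean = 46.1837
Σfm² = 232262
Σf(m − x̄)² = Σfm² − (Σfm)²/n = 232262 − 4526²/98 = 23234.6939
Sample variance = 23234.6939 / 97 = 239.5329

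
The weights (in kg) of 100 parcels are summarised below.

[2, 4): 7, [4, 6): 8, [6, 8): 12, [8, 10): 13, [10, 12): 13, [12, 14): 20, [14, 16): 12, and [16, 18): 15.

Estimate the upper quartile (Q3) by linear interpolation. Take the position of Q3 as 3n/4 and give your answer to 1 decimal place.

Cumulative frequencies: 7, 15, 27, 40, 53, 73, 85, 100
n = 100; position = 3n/4 = 75.
This falls in the class [14, 16): L = 14, F = 73, f = 12, h = 2.
Upper quartile ≈ 14 + ((75 − 73) / 12) × 2 = 14.3333

14.3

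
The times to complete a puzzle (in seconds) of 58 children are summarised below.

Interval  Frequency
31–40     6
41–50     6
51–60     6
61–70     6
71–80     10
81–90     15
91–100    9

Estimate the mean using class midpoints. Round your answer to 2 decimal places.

Midpoints: 35.5, 45.5, 55.5, 65.5, 75.5, 85.5, 95.5
Σfm = 6×35.5 + 6×45.5 + 6×55.5 + 6×65.5 + 10×75.5 + 15×85.5 + 9×95.5 = 4109
n = Σf = 58
Mean = 4109 / 58 = 70.8448

70.84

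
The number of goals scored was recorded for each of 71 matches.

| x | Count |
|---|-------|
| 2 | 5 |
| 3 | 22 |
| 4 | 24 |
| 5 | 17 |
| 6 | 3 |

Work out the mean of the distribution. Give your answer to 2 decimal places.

3.87

Values: 2, 3, 4, 5, 6
Σfx = 5×2 + 22×3 + 24×4 + 17×5 + 3×6 = 275
n = Σf = 71
Mean = 275 / 71 = 3.8732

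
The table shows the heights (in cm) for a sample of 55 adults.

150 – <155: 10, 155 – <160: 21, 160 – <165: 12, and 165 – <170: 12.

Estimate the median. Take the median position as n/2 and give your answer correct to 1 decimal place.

Cumulative frequencies: 10, 31, 43, 55
n = 55; position = n/2 = 27.5.
This falls in the class 155 – <160: L = 155, F = 10, f = 21, h = 5.
Median ≈ 155 + ((27.5 − 10) / 21) × 5 = 159.1667

159.2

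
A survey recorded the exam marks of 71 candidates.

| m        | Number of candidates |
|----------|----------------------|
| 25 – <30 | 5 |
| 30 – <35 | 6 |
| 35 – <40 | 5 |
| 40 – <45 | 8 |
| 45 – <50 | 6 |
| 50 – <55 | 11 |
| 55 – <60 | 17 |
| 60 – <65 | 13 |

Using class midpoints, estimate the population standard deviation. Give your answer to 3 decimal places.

Midpoints: 27.5, 32.5, 37.5, 42.5, 47.5, 52.5, 57.5, 62.5
n = 71, Σfm = 3512.5, mean = 49.4718
Σfm² = 182443.75
Σf(m − x̄)² = Σfm² − (Σfm)²/n = 182443.75 − 3512.5²/71 = 8673.9437
Population variance = 8673.9437 / 71 = 122.1682
Standard deviation = √122.1682 = 11.0530

11.053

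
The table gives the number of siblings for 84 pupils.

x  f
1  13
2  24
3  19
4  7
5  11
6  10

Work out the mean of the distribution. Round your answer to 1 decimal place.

3.1

Values: 1, 2, 3, 4, 5, 6
Σfx = 13×1 + 24×2 + 19×3 + 7×4 + 11×5 + 10×6 = 261
n = Σf = 84
Mean = 261 / 84 = 3.1071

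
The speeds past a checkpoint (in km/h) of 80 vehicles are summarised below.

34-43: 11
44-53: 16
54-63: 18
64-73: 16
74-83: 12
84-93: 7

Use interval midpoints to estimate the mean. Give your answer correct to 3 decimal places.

61.375

Midpoints: 38.5, 48.5, 58.5, 68.5, 78.5, 88.5
Σfm = 11×38.5 + 16×48.5 + 18×58.5 + 16×68.5 + 12×78.5 + 7×88.5 = 4910
n = Σf = 80
Mean = 4910 / 80 = 61.3750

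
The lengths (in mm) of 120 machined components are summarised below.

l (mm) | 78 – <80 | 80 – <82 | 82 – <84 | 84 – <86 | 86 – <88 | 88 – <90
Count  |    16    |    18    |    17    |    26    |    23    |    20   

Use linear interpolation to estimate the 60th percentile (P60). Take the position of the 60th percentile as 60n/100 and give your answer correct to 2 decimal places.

85.62

Cumulative frequencies: 16, 34, 51, 77, 100, 120
n = 120; position = 60n/100 = 72.
This falls in the class 84 – <86: L = 84, F = 51, f = 26, h = 2.
60th percentile ≈ 84 + ((72 − 51) / 26) × 2 = 85.6154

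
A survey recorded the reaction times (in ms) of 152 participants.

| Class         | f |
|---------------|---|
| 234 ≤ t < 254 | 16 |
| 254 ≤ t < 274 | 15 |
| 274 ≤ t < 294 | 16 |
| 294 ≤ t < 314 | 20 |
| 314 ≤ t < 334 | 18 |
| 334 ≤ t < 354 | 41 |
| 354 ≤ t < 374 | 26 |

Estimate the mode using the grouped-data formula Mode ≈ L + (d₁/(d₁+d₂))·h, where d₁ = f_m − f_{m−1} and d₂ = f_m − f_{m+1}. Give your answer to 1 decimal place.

346.1

Modal class: 334 ≤ t < 354 (highest frequency 41).
d₁ = 41 − 18 = 23, d₂ = 41 − 26 = 15
Mode ≈ 334 + (23/(23+15)) × 20 = 334 + 12.1053 = 346.1053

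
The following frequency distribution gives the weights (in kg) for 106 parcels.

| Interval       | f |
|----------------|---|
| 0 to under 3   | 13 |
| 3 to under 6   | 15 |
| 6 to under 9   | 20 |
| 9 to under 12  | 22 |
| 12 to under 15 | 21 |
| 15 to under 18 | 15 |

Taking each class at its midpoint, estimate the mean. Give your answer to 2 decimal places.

Midpoints: 1.5, 4.5, 7.5, 10.5, 13.5, 16.5
Σfm = 13×1.5 + 15×4.5 + 20×7.5 + 22×10.5 + 21×13.5 + 15×16.5 = 999
n = Σf = 106
Mean = 999 / 106 = 9.4245

9.42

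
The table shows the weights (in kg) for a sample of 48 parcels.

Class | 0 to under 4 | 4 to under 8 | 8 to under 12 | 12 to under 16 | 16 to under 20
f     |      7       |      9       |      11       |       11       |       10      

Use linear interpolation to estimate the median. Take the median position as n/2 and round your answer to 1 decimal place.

Cumulative frequencies: 7, 16, 27, 38, 48
n = 48; position = n/2 = 24.
This falls in the class 8 to under 12: L = 8, F = 16, f = 11, h = 4.
Median ≈ 8 + ((24 − 16) / 11) × 4 = 10.9091

10.9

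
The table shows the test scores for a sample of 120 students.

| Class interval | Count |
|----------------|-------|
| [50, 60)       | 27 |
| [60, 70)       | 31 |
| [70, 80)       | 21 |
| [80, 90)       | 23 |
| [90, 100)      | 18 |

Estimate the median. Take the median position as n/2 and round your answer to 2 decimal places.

70.95

Cumulative frequencies: 27, 58, 79, 102, 120
n = 120; position = n/2 = 60.
This falls in the class [70, 80): L = 70, F = 58, f = 21, h = 10.
Median ≈ 70 + ((60 − 58) / 21) × 10 = 70.9524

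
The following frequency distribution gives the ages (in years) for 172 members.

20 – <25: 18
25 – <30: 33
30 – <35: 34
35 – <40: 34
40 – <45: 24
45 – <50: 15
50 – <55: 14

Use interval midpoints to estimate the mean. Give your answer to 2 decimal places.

Midpoints: 22.5, 27.5, 32.5, 37.5, 42.5, 47.5, 52.5
Σfm = 18×22.5 + 33×27.5 + 34×32.5 + 34×37.5 + 24×42.5 + 15×47.5 + 14×52.5 = 6160
n = Σf = 172
Mean = 6160 / 172 = 35.8140

35.81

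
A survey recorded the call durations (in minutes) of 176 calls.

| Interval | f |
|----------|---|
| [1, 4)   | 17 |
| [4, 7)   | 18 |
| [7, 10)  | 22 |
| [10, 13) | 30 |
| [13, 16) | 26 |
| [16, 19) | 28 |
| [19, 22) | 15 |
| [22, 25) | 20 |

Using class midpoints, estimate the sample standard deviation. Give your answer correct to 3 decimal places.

Midpoints: 2.5, 5.5, 8.5, 11.5, 14.5, 17.5, 20.5, 23.5
n = 176, Σfm = 2318, mean = 13.1705
Σfm² = 37598
Σf(m − x̄)² = Σfm² − (Σfm)²/n = 37598 − 2318²/176 = 7068.8864
Sample variance = 7068.8864 / 175 = 40.3936
Standard deviation = √40.3936 = 6.3556

6.356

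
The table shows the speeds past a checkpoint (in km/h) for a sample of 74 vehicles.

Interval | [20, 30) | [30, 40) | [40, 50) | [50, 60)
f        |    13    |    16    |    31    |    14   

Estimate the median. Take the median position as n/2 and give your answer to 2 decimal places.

Cumulative frequencies: 13, 29, 60, 74
n = 74; position = n/2 = 37.
This falls in the class [40, 50): L = 40, F = 29, f = 31, h = 10.
Median ≈ 40 + ((37 − 29) / 31) × 10 = 42.5806

42.58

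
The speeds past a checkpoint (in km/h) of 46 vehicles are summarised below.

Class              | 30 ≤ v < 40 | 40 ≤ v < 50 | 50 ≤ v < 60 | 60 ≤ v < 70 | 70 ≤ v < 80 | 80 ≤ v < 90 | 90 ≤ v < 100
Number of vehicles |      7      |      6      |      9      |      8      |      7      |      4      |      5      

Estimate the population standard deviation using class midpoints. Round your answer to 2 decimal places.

18.70

Midpoints: 35, 45, 55, 65, 75, 85, 95
n = 46, Σfm = 2870, mean = 62.3913
Σfm² = 195150
Σf(m − x̄)² = Σfm² − (Σfm)²/n = 195150 − 2870²/46 = 16086.9565
Population variance = 16086.9565 / 46 = 349.7164
Standard deviation = √349.7164 = 18.7007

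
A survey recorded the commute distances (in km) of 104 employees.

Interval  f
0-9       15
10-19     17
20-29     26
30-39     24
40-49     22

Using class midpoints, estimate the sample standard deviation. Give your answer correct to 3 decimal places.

13.393

Midpoints: 4.5, 14.5, 24.5, 34.5, 44.5
n = 104, Σfm = 2758, mean = 26.5192
Σfm² = 91616
Σf(m − x̄)² = Σfm² − (Σfm)²/n = 91616 − 2758²/104 = 18475.9615
Sample variance = 18475.9615 / 103 = 179.3783
Standard deviation = √179.3783 = 13.3932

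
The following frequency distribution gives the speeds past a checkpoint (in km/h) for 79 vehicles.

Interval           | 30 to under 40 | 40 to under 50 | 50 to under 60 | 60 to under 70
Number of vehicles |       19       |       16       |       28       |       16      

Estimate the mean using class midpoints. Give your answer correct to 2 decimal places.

Midpoints: 35, 45, 55, 65
Σfm = 19×35 + 16×45 + 28×55 + 16×65 = 3965
n = Σf = 79
Mean = 3965 / 79 = 50.1899

50.19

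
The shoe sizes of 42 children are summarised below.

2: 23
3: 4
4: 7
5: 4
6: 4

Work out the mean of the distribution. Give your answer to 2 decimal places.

Values: 2, 3, 4, 5, 6
Σfx = 23×2 + 4×3 + 7×4 + 4×5 + 4×6 = 130
n = Σf = 42
Mean = 130 / 42 = 3.0952

3.10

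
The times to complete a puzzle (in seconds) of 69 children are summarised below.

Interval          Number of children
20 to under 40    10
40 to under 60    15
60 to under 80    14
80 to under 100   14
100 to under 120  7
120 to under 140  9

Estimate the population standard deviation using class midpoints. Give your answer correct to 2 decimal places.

Midpoints: 30, 50, 70, 90, 110, 130
n = 69, Σfm = 5230, mean = 75.7971
Σfm² = 465300
Σf(m − x̄)² = Σfm² − (Σfm)²/n = 465300 − 5230²/69 = 68881.1594
Population variance = 68881.1594 / 69 = 998.2777
Standard deviation = √998.2777 = 31.5955

31.60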